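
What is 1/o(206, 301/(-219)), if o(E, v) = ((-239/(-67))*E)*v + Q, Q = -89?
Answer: -14673/16125331 ≈ -0.00090993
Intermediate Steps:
o(E, v) = -89 + 239*E*v/67 (o(E, v) = ((-239/(-67))*E)*v - 89 = ((-239*(-1/67))*E)*v - 89 = (239*E/67)*v - 89 = 239*E*v/67 - 89 = -89 + 239*E*v/67)
1/o(206, 301/(-219)) = 1/(-89 + (239/67)*206*(301/(-219))) = 1/(-89 + (239/67)*206*(301*(-1/219))) = 1/(-89 + (239/67)*206*(-301/219)) = 1/(-89 - 14819434/14673) = 1/(-16125331/14673) = -14673/16125331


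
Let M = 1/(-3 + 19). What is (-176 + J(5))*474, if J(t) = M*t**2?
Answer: -661467/8 ≈ -82683.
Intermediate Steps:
M = 1/16 ≈ 0.062500
J(t) = t**2/16
(-176 + J(5))*474 = (-176 + (1/16)*5**2)*474 = (-176 + (1/16)*25)*474 = (-176 + 25/16)*474 = -2791/16*474 = -661467/8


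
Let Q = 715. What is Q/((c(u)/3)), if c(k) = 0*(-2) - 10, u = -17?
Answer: -429/2 ≈ -214.50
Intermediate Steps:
c(k) = -10 (c(k) = 0 - 10 = -10)
Q/((c(u)/3)) = 715/((-10/3)) = 715/((-10*⅓)) = 715/(-10/3) = 715*(-3/10) = -429/2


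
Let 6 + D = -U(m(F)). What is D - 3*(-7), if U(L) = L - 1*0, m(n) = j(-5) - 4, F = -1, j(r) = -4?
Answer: 23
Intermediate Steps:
m(n) = -8 (m(n) = -4 - 4 = -8)
U(L) = L (U(L) = L + 0 = L)
D = 2 (D = -6 - 1*(-8) = -6 + 8 = 2)
D - 3*(-7) = 2 - 3*(-7) = 2 - 1*(-21) = 2 + 21 = 23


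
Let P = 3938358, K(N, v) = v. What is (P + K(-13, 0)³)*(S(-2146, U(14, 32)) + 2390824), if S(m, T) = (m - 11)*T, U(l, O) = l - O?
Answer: 9568831514700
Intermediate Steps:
S(m, T) = T*(-11 + m) (S(m, T) = (-11 + m)*T = T*(-11 + m))
(P + K(-13, 0)³)*(S(-2146, U(14, 32)) + 2390824) = (3938358 + 0³)*((14 - 1*32)*(-11 - 2146) + 2390824) = (3938358 + 0)*((14 - 32)*(-2157) + 2390824) = 3938358*(-18*(-2157) + 2390824) = 3938358*(38826 + 2390824) = 3938358*2429650 = 9568831514700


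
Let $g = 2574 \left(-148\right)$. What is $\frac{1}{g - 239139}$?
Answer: $- \frac{1}{620091} \approx -1.6127 \cdot 10^{-6}$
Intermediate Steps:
$g = -380952$
$\frac{1}{g - 239139} = \frac{1}{-380952 - 239139} = \frac{1}{-620091} = - \frac{1}{620091}$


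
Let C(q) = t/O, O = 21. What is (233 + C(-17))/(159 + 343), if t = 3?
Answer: 816/1757 ≈ 0.46443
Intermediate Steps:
C(q) = ⅐ (C(q) = 3/21 = 3*(1/21) = ⅐)
(233 + C(-17))/(159 + 343) = (233 + ⅐)/(159 + 343) = (1632/7)/502 = (1632/7)*(1/502) = 816/1757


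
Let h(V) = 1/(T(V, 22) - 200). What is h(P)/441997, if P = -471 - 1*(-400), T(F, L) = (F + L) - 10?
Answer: -1/114477223 ≈ -8.7354e-9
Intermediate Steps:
T(F, L) = -10 + F + L
P = -71 (P = -471 + 400 = -71)
h(V) = 1/(-188 + V) (h(V) = 1/((-10 + V + 22) - 200) = 1/((12 + V) - 200) = 1/(-188 + V))
h(P)/441997 = 1/(-188 - 71*441997) = (1/441997)/(-259) = -1/259*1/441997 = -1/114477223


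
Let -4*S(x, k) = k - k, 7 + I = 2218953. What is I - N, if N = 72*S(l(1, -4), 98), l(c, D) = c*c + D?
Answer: 2218946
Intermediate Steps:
I = 2218946 (I = -7 + 2218953 = 2218946)
l(c, D) = D + c**2 (l(c, D) = c**2 + D = D + c**2)
S(x, k) = 0 (S(x, k) = -(k - k)/4 = -1/4*0 = 0)
N = 0 (N = 72*0 = 0)
I - N = 2218946 - 1*0 = 2218946 + 0 = 2218946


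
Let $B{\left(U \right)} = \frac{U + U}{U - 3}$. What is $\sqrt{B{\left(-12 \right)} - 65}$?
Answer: $\frac{i \sqrt{1585}}{5} \approx 7.9624 i$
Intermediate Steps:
$B{\left(U \right)} = \frac{2 U}{-3 + U}$
$\sqrt{B{\left(-12 \right)} - 65} = \sqrt{2 \left(-12\right) \frac{1}{-3 - 12} - 65} = \sqrt{2 \left(-12\right) \frac{1}{-15} - 65} = \sqrt{2 \left(-12\right) \left(- \frac{1}{15}\right) - 65} = \sqrt{\frac{8}{5} - 65} = \sqrt{- \frac{317}{5}} = \frac{i \sqrt{1585}}{5}$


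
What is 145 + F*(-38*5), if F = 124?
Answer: -23415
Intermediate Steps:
145 + F*(-38*5) = 145 + 124*(-38*5) = 145 + 124*(-190) = 145 - 23560 = -23415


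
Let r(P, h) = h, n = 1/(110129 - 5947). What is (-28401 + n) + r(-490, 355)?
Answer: -2921888371/104182 ≈ -28046.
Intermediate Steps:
n = 1/104182 ≈ 9.5986e-6
(-28401 + n) + r(-490, 355) = (-28401 + 1/104182) + 355 = -2958872981/104182 + 355 = -2921888371/104182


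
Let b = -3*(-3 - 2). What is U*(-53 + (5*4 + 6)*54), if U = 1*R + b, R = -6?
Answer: 12159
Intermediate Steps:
b = 15 (b = -3*(-5) = 15)
U = 9 (U = 1*(-6) + 15 = -6 + 15 = 9)
U*(-53 + (5*4 + 6)*54) = 9*(-53 + (5*4 + 6)*54) = 9*(-53 + (20 + 6)*54) = 9*(-53 + 26*54) = 9*(-53 + 1404) = 9*1351 = 12159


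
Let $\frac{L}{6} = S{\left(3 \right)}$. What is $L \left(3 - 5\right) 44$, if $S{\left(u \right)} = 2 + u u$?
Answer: $-5808$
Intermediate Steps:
$S{\left(u \right)} = 2 + u^{2}$
$L = 66$ ($L = 6 \left(2 + 3^{2}\right) = 6 \left(2 + 9\right) = 6 \cdot 11 = 66$)
$L \left(3 - 5\right) 44 = 66 \left(3 - 5\right) 44 = 66 \left(-2\right) 44 = \left(-132\right) 44 = -5808$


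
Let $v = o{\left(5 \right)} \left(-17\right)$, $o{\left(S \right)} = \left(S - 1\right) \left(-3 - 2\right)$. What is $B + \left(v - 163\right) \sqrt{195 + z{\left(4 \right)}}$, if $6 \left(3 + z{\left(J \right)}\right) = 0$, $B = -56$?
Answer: $-56 + 1416 \sqrt{3} \approx 2396.6$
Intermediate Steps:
$z{\left(J \right)} = -3$ ($z{\left(J \right)} = -3 + \frac{1}{6} \cdot 0 = -3 + 0 = -3$)
$o{\left(S \right)} = 5 - 5 S$ ($o{\left(S \right)} = \left(-1 + S\right) \left(-5\right) = 5 - 5 S$)
$v = 340$ ($v = \left(5 - 25\right) \left(-17\right) = \left(-20\right) \left(-17\right) = 340$)
$B + \left(v - 163\right) \sqrt{195 + z{\left(4 \right)}} = -56 + \left(340 - 163\right) \sqrt{195 - 3} = -56 + 177 \sqrt{192} = -56 + 177 \cdot 8 \sqrt{3} = -56 + 1416 \sqrt{3}$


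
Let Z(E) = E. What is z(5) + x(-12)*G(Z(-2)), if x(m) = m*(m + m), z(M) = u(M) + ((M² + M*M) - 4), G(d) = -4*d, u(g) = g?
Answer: 2355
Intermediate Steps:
z(M) = -4 + M + 2*M² (z(M) = M + ((M² + M*M) - 4) = M + ((M² + M²) - 4) = M + (2*M² - 4) = M + (-4 + 2*M²) = -4 + M + 2*M²)
x(m) = 2*m² (x(m) = m*(2*m) = 2*m²)
z(5) + x(-12)*G(Z(-2)) = (-4 + 5 + 2*5²) + (2*(-12)²)*(-4*(-2)) = (-4 + 5 + 2*25) + (2*144)*8 = (-4 + 5 + 50) + 288*8 = 51 + 2304 = 2355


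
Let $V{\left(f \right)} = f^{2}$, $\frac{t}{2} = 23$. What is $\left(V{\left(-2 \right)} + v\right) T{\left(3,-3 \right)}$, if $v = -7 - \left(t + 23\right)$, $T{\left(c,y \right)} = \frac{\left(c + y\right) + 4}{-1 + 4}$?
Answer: $-96$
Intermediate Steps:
$t = 46$ ($t = 2 \cdot 23 = 46$)
$T{\left(c,y \right)} = \frac{4}{3} + \frac{c}{3} + \frac{y}{3}$ ($T{\left(c,y \right)} = \frac{4 + c + y}{3} = \left(4 + c + y\right) \frac{1}{3} = \frac{4}{3} + \frac{c}{3} + \frac{y}{3}$)
$v = -76$ ($v = -7 - \left(46 + 23\right) = -7 - 69 = -76$)
$\left(V{\left(-2 \right)} + v\right) T{\left(3,-3 \right)} = \left(\left(-2\right)^{2} - 76\right) \left(\frac{4}{3} + \frac{1}{3} \cdot 3 + \frac{1}{3} \left(-3\right)\right) = \left(4 - 76\right) \left(\frac{4}{3} + 1 - 1\right) = \left(-72\right) \frac{4}{3} = -96$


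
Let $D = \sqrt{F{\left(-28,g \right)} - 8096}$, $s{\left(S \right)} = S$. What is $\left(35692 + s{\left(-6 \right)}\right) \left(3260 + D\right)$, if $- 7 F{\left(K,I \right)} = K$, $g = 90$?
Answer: $116336360 + 1213324 i \sqrt{7} \approx 1.1634 \cdot 10^{8} + 3.2102 \cdot 10^{6} i$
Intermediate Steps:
$F{\left(K,I \right)} = - \frac{K}{7}$
$D = 34 i \sqrt{7}$ ($D = \sqrt{\left(- \frac{1}{7}\right) \left(-28\right) - 8096} = \sqrt{4 - 8096} = \sqrt{-8092} = 34 i \sqrt{7} \approx 89.956 i$)
$\left(35692 + s{\left(-6 \right)}\right) \left(3260 + D\right) = \left(35692 - 6\right) \left(3260 + 34 i \sqrt{7}\right) = 35686 \left(3260 + 34 i \sqrt{7}\right) = 116336360 + 1213324 i \sqrt{7}$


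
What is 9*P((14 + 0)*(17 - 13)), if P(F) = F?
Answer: 504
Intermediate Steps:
9*P((14 + 0)*(17 - 13)) = 9*((14 + 0)*(17 - 13)) = 9*(14*4) = 9*56 = 504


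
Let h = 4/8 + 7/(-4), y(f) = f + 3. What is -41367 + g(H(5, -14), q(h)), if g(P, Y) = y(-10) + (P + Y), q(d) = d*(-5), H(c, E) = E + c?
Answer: -165507/4 ≈ -41377.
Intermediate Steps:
y(f) = 3 + f
h = -5/4 (h = 4*(⅛) + 7*(-¼) = ½ - 7/4 = -5/4 ≈ -1.2500)
q(d) = -5*d
g(P, Y) = -7 + P + Y (g(P, Y) = (3 - 10) + (P + Y) = -7 + (P + Y) = -7 + P + Y)
-41367 + g(H(5, -14), q(h)) = -41367 + (-7 + (-14 + 5) - 5*(-5/4)) = -41367 + (-7 - 9 + 25/4) = -41367 - 39/4 = -165507/4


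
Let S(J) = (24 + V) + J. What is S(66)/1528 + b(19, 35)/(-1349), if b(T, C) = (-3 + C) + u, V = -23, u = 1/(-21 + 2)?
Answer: 789781/39164168 ≈ 0.020166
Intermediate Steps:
u = -1/19 (u = 1/(-19) = -1/19 ≈ -0.052632)
b(T, C) = -58/19 + C (b(T, C) = (-3 + C) - 1/19 = -58/19 + C)
S(J) = 1 + J (S(J) = (24 - 23) + J = 1 + J)
S(66)/1528 + b(19, 35)/(-1349) = (1 + 66)/1528 + (-58/19 + 35)/(-1349) = 67*(1/1528) + (607/19)*(-1/1349) = 67/1528 - 607/25631 = 789781/39164168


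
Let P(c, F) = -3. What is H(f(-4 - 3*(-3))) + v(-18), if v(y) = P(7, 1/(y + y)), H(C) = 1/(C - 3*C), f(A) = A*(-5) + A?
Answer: -119/40 ≈ -2.9750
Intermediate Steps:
f(A) = -4*A (f(A) = -5*A + A = -4*A)
H(C) = -1/(2*C) (H(C) = 1/(-2*C) = -1/(2*C))
v(y) = -3
H(f(-4 - 3*(-3))) + v(-18) = -(-1/(4*(-4 - 3*(-3))))/2 - 3 = -(-1/(4*(-4 + 9)))/2 - 3 = -1/(2*((-4*5))) - 3 = -½/(-20) - 3 = -½*(-1/20) - 3 = 1/40 - 3 = -119/40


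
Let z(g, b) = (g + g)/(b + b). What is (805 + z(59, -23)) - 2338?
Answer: -35318/23 ≈ -1535.6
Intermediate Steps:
z(g, b) = g/b (z(g, b) = (2*g)/((2*b)) = (2*g)*(1/(2*b)) = g/b)
(805 + z(59, -23)) - 2338 = (805 + 59/(-23)) - 2338 = (805 + 59*(-1/23)) - 2338 = (805 - 59/23) - 2338 = 18456/23 - 2338 = -35318/23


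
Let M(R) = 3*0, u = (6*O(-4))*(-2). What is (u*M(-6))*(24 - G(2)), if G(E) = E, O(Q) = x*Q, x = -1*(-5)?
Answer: 0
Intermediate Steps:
x = 5
O(Q) = 5*Q
u = 240 (u = (6*(5*(-4)))*(-2) = (6*(-20))*(-2) = -120*(-2) = 240)
M(R) = 0
(u*M(-6))*(24 - G(2)) = (240*0)*(24 - 1*2) = 0*(24 - 2) = 0*22 = 0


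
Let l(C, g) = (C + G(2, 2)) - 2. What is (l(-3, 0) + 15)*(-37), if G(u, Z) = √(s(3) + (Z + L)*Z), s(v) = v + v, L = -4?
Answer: -370 - 37*√2 ≈ -422.33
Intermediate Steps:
s(v) = 2*v
G(u, Z) = √(6 + Z*(-4 + Z)) (G(u, Z) = √(2*3 + (Z - 4)*Z) = √(6 + (-4 + Z)*Z) = √(6 + Z*(-4 + Z)))
l(C, g) = -2 + C + √2 (l(C, g) = (C + √(6 + 2² - 4*2)) - 2 = (C + √(6 + 4 - 8)) - 2 = (C + √2) - 2 = -2 + C + √2)
(l(-3, 0) + 15)*(-37) = ((-2 - 3 + √2) + 15)*(-37) = ((-5 + √2) + 15)*(-37) = (10 + √2)*(-37) = -370 - 37*√2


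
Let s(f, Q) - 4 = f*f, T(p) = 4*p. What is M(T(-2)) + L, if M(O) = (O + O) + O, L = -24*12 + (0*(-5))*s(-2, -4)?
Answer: -312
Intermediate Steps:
s(f, Q) = 4 + f**2 (s(f, Q) = 4 + f*f = 4 + f**2)
L = -288 (L = -24*12 + (0*(-5))*(4 + (-2)**2) = -288 + 0*(4 + 4) = -288 + 0*8 = -288 + 0 = -288)
M(O) = 3*O (M(O) = 2*O + O = 3*O)
M(T(-2)) + L = 3*(4*(-2)) - 288 = 3*(-8) - 288 = -24 - 288 = -312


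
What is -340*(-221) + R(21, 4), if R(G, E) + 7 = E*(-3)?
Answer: 75121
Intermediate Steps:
R(G, E) = -7 - 3*E (R(G, E) = -7 + E*(-3) = -7 - 3*E)
-340*(-221) + R(21, 4) = -340*(-221) + (-7 - 3*4) = 75140 + (-7 - 12) = 75140 - 19 = 75121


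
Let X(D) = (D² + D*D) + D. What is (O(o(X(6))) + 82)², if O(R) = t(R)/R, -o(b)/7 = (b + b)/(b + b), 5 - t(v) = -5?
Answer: 318096/49 ≈ 6491.8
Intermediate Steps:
t(v) = 10 (t(v) = 5 - 1*(-5) = 5 + 5 = 10)
X(D) = D + 2*D² (X(D) = (D² + D²) + D = 2*D² + D = D + 2*D²)
o(b) = -7 (o(b) = -7*(b + b)/(b + b) = -7*2*b/(2*b) = -7*2*b*1/(2*b) = -7*1 = -7)
O(R) = 10/R
(O(o(X(6))) + 82)² = (10/(-7) + 82)² = (10*(-⅐) + 82)² = (-10/7 + 82)² = (564/7)² = 318096/49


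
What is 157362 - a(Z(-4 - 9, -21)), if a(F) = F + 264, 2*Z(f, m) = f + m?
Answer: 157115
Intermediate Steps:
Z(f, m) = f/2 + m/2 (Z(f, m) = (f + m)/2 = f/2 + m/2)
a(F) = 264 + F
157362 - a(Z(-4 - 9, -21)) = 157362 - (264 + ((-4 - 9)/2 + (1/2)*(-21))) = 157362 - (264 + ((1/2)*(-13) - 21/2)) = 157362 - (264 + (-13/2 - 21/2)) = 157362 - (264 - 17) = 157362 - 1*247 = 157362 - 247 = 157115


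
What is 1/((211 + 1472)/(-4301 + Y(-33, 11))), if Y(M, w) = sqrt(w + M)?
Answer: -23/9 + I*sqrt(22)/1683 ≈ -2.5556 + 0.0027869*I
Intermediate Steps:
Y(M, w) = sqrt(M + w)
1/((211 + 1472)/(-4301 + Y(-33, 11))) = 1/((211 + 1472)/(-4301 + sqrt(-33 + 11))) = 1/(1683/(-4301 + sqrt(-22))) = 1/(1683/(-4301 + I*sqrt(22))) = -23/9 + I*sqrt(22)/1683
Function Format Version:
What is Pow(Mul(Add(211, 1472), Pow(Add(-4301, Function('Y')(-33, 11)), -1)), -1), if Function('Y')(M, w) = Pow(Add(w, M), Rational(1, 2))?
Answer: Add(Rational(-23, 9), Mul(Rational(1, 1683), I, Pow(22, Rational(1, 2)))) ≈ Add(-2.5556, Mul(0.0027869, I))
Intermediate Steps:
Function('Y')(M, w) = Pow(Add(M, w), Rational(1, 2))
Pow(Mul(Add(211, 1472), Pow(Add(-4301, Function('Y')(-33, 11)), -1)), -1) = Pow(Mul(Add(211, 1472), Pow(Add(-4301, Pow(Add(-33, 11), Rational(1, 2))), -1)), -1) = Pow(Mul(1683, Pow(Add(-4301, Pow(-22, Rational(1, 2))), -1)), -1) = Pow(Mul(1683, Pow(Add(-4301, Mul(I, Pow(22, Rational(1, 2)))), -1)), -1) = Add(Rational(-23, 9), Mul(Rational(1, 1683), I, Pow(22, Rational(1, 2))))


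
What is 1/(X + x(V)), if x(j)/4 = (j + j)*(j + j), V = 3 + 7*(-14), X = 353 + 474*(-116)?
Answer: 1/89769 ≈ 1.1140e-5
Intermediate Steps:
X = -54631 (X = 353 - 54984 = -54631)
V = -95 (V = 3 - 98 = -95)
x(j) = 16*j² (x(j) = 4*((j + j)*(j + j)) = 4*((2*j)*(2*j)) = 4*(4*j²) = 16*j²)
1/(X + x(V)) = 1/(-54631 + 16*(-95)²) = 1/(-54631 + 16*9025) = 1/(-54631 + 144400) = 1/89769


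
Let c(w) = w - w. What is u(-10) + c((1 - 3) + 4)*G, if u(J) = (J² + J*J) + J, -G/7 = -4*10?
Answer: 190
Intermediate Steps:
c(w) = 0
G = 280 (G = -(-28)*10 = -7*(-40) = 280)
u(J) = J + 2*J² (u(J) = (J² + J²) + J = 2*J² + J = J + 2*J²)
u(-10) + c((1 - 3) + 4)*G = -10*(1 + 2*(-10)) + 0*280 = -10*(1 - 20) + 0 = -10*(-19) + 0 = 190 + 0 = 190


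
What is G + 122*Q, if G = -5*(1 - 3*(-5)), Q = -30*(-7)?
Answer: 25540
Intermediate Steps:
Q = 210
G = -80 (G = -5*(1 + 15) = -5*16 = -80)
G + 122*Q = -80 + 122*210 = -80 + 25620 = 25540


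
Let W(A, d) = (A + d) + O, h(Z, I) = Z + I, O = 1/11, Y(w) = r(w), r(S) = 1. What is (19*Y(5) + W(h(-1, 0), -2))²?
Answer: 31329/121 ≈ 258.92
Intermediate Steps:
Y(w) = 1
O = 1/11 ≈ 0.090909
h(Z, I) = I + Z
W(A, d) = 1/11 + A + d (W(A, d) = (A + d) + 1/11 = 1/11 + A + d)
(19*Y(5) + W(h(-1, 0), -2))² = (19*1 + (1/11 + (0 - 1) - 2))² = (19 + (1/11 - 1 - 2))² = (19 - 32/11)² = (177/11)² = 31329/121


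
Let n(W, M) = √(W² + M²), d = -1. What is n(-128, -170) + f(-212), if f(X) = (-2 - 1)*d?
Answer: 3 + 2*√11321 ≈ 215.80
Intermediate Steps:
n(W, M) = √(M² + W²)
f(X) = 3 (f(X) = (-2 - 1)*(-1) = -3*(-1) = 3)
n(-128, -170) + f(-212) = √((-170)² + (-128)²) + 3 = √(28900 + 16384) + 3 = √45284 + 3 = 2*√11321 + 3 = 3 + 2*√11321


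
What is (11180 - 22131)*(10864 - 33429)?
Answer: 247109315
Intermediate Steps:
(11180 - 22131)*(10864 - 33429) = -10951*(-22565) = 247109315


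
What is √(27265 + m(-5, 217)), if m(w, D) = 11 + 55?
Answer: √27331 ≈ 165.32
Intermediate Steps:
m(w, D) = 66
√(27265 + m(-5, 217)) = √(27265 + 66) = √27331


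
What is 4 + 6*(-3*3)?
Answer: -50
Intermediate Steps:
4 + 6*(-3*3) = 4 + 6*(-9) = 4 - 54 = -50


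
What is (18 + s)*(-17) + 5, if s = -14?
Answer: -63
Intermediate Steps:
(18 + s)*(-17) + 5 = (18 - 14)*(-17) + 5 = 4*(-17) + 5 = -68 + 5 = -63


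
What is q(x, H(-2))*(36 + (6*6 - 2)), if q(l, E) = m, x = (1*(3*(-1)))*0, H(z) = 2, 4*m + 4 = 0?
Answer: -70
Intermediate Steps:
m = -1 (m = -1 + (¼)*0 = -1 + 0 = -1)
x = 0 (x = (1*(-3))*0 = -3*0 = 0)
q(l, E) = -1
q(x, H(-2))*(36 + (6*6 - 2)) = -(36 + (6*6 - 2)) = -(36 + (36 - 2)) = -(36 + 34) = -1*70 = -70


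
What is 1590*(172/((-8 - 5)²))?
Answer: 273480/169 ≈ 1618.2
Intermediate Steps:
1590*(172/((-8 - 5)²)) = 1590*(172/((-13)²)) = 1590*(172/169) = 273480/169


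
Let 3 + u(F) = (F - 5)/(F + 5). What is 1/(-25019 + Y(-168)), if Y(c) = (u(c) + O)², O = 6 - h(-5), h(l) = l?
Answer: -26569/662548282 ≈ -4.0101e-5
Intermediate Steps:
u(F) = -3 + (-5 + F)/(5 + F) (u(F) = -3 + (F - 5)/(F + 5) = -3 + (-5 + F)/(5 + F))
O = 11 (O = 6 - 1*(-5) = 6 + 5 = 11)
Y(c) = (11 + 2*(-10 - c)/(5 + c))² (Y(c) = (2*(-10 - c)/(5 + c) + 11)² = (11 + 2*(-10 - c)/(5 + c))²)
1/(-25019 + Y(-168)) = 1/(-25019 + (35 + 9*(-168))²/(5 - 168)²) = 1/(-25019 + (35 - 1512)²/(-163)²) = 1/(-25019 + (1/26569)*(-1477)²) = 1/(-25019 + (1/26569)*2181529) = 1/(-25019 + 2181529/26569) = 1/(-662548282/26569) = -26569/662548282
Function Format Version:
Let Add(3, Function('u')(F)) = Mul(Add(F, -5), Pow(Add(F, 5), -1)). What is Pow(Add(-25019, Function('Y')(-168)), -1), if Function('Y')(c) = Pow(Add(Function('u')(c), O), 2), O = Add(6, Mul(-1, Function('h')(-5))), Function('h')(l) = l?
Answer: Rational(-26569, 662548282) ≈ -4.0101e-5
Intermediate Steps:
Function('u')(F) = Add(-3, Mul(Pow(Add(5, F), -1), Add(-5, F))) (Function('u')(F) = Add(-3, Mul(Add(F, -5), Pow(Add(F, 5), -1))) = Add(-3, Mul(Add(-5, F), Pow(Add(5, F), -1))) = Add(-3, Mul(Pow(Add(5, F), -1), Add(-5, F))))
O = 11 (O = Add(6, Mul(-1, -5)) = Add(6, 5) = 11)
Function('Y')(c) = Pow(Add(11, Mul(2, Pow(Add(5, c), -1), Add(-10, Mul(-1, c)))), 2) (Function('Y')(c) = Pow(Add(Mul(2, Pow(Add(5, c), -1), Add(-10, Mul(-1, c))), 11), 2) = Pow(Add(11, Mul(2, Pow(Add(5, c), -1), Add(-10, Mul(-1, c)))), 2))
Pow(Add(-25019, Function('Y')(-168)), -1) = Pow(Add(-25019, Mul(Pow(Add(5, -168), -2), Pow(Add(35, Mul(9, -168)), 2))), -1) = Pow(Add(-25019, Mul(Pow(-163, -2), Pow(Add(35, -1512), 2))), -1) = Pow(Add(-25019, Mul(Rational(1, 26569), Pow(-1477, 2))), -1) = Pow(Add(-25019, Mul(Rational(1, 26569), 2181529)), -1) = Pow(Add(-25019, Rational(2181529, 26569)), -1) = Pow(Rational(-662548282, 26569), -1) = Rational(-26569, 662548282)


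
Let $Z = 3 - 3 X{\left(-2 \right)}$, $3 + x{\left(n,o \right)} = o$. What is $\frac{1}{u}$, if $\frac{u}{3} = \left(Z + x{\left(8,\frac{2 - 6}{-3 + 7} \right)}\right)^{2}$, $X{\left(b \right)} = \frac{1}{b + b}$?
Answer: $\frac{16}{3} \approx 5.3333$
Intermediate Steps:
$X{\left(b \right)} = \frac{1}{2 b}$
$x{\left(n,o \right)} = -3 + o$
$Z = \frac{15}{4}$ ($Z = 3 - 3 \frac{1}{2 \left(-2\right)} = 3 - 3 \cdot \frac{1}{2} \left(- \frac{1}{2}\right) = 3 - - \frac{3}{4} = 3 + \frac{3}{4} = \frac{15}{4} \approx 3.75$)
$u = \frac{3}{16}$ ($u = 3 \left(\frac{15}{4} - \left(3 - \frac{2 - 6}{-3 + 7}\right)\right)^{2} = 3 \left(\frac{15}{4} - \left(3 + \frac{4}{4}\right)\right)^{2} = 3 \left(\frac{15}{4} - 4\right)^{2} = 3 \left(- \frac{1}{4}\right)^{2} = 3 \cdot \frac{1}{16} = \frac{3}{16} \approx 0.1875$)
$\frac{1}{u} = \frac{1}{\frac{3}{16}} = \frac{16}{3}$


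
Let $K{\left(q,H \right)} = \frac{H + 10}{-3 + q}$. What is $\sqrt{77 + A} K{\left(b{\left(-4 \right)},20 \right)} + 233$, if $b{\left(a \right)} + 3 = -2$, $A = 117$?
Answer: $233 - \frac{15 \sqrt{194}}{4} \approx 180.77$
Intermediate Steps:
$b{\left(a \right)} = -5$ ($b{\left(a \right)} = -3 - 2 = -5$)
$K{\left(q,H \right)} = \frac{10 + H}{-3 + q}$
$\sqrt{77 + A} K{\left(b{\left(-4 \right)},20 \right)} + 233 = \sqrt{77 + 117} \frac{10 + 20}{-3 - 5} + 233 = \sqrt{194} \frac{1}{-8} \cdot 30 + 233 = \sqrt{194} \left(\left(- \frac{1}{8}\right) 30\right) + 233 = \sqrt{194} \left(- \frac{15}{4}\right) + 233 = - \frac{15 \sqrt{194}}{4} + 233 = 233 - \frac{15 \sqrt{194}}{4}$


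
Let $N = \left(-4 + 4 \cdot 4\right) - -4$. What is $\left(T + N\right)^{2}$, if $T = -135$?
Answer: $14161$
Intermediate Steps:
$N = 16$ ($N = \left(-4 + 16\right) + 4 = 12 + 4 = 16$)
$\left(T + N\right)^{2} = \left(-135 + 16\right)^{2} = \left(-119\right)^{2} = 14161$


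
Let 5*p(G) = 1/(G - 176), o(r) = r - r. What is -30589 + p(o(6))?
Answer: -26918321/880 ≈ -30589.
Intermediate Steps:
o(r) = 0
p(G) = 1/(5*(-176 + G)) (p(G) = 1/(5*(G - 176)) = 1/(5*(-176 + G)))
-30589 + p(o(6)) = -30589 + 1/(5*(-176 + 0)) = -30589 + (1/5)/(-176) = -30589 + (1/5)*(-1/176) = -30589 - 1/880 = -26918321/880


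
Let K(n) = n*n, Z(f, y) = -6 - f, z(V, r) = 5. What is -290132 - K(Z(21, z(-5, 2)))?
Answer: -290861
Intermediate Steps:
K(n) = n**2
-290132 - K(Z(21, z(-5, 2))) = -290132 - (-6 - 1*21)**2 = -290132 - (-6 - 21)**2 = -290132 - 1*(-27)**2 = -290132 - 1*729 = -290132 - 729 = -290861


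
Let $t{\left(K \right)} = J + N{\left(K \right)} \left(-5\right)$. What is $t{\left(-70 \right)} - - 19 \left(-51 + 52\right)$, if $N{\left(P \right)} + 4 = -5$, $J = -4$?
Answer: $60$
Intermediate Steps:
$N{\left(P \right)} = -9$ ($N{\left(P \right)} = -4 - 5 = -9$)
$t{\left(K \right)} = 41$ ($t{\left(K \right)} = -4 - -45 = -4 + 45 = 41$)
$t{\left(-70 \right)} - - 19 \left(-51 + 52\right) = 41 - - 19 \left(-51 + 52\right) = 41 - \left(-19\right) 1 = 41 - -19 = 41 + 19 = 60$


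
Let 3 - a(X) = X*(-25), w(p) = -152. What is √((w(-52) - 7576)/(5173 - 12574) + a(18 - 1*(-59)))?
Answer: 2*√2935083646/2467 ≈ 43.921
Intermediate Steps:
a(X) = 3 + 25*X (a(X) = 3 - X*(-25) = 3 - (-25)*X = 3 + 25*X)
√((w(-52) - 7576)/(5173 - 12574) + a(18 - 1*(-59))) = √((-152 - 7576)/(5173 - 12574) + (3 + 25*(18 - 1*(-59)))) = √(-7728/(-7401) + (3 + 25*(18 + 59))) = √(-7728*(-1/7401) + (3 + 25*77)) = √(2576/2467 + (3 + 1925)) = √(2576/2467 + 1928) = √(4758952/2467) = 2*√2935083646/2467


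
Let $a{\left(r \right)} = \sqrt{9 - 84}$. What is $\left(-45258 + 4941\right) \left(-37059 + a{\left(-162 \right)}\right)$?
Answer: $1494107703 - 201585 i \sqrt{3} \approx 1.4941 \cdot 10^{9} - 3.4916 \cdot 10^{5} i$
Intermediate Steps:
$a{\left(r \right)} = 5 i \sqrt{3}$ ($a{\left(r \right)} = \sqrt{-75} = 5 i \sqrt{3}$)
$\left(-45258 + 4941\right) \left(-37059 + a{\left(-162 \right)}\right) = \left(-45258 + 4941\right) \left(-37059 + 5 i \sqrt{3}\right) = - 40317 \left(-37059 + 5 i \sqrt{3}\right) = 1494107703 - 201585 i \sqrt{3}$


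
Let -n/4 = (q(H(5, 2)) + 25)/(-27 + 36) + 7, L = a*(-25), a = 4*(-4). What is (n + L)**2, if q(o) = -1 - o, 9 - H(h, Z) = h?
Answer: 10679824/81 ≈ 1.3185e+5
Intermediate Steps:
H(h, Z) = 9 - h
a = -16
L = 400 (L = -16*(-25) = 400)
n = -332/9 (n = -4*(((-1 - (9 - 1*5)) + 25)/(-27 + 36) + 7) = -4*(((-1 - (9 - 5)) + 25)/9 + 7) = -4*(((-1 - 1*4) + 25)*(1/9) + 7) = -4*(((-1 - 4) + 25)*(1/9) + 7) = -4*((-5 + 25)*(1/9) + 7) = -4*(20*(1/9) + 7) = -4*(20/9 + 7) = -4*83/9 = -332/9 ≈ -36.889)
(n + L)**2 = (-332/9 + 400)**2 = (3268/9)**2 = 10679824/81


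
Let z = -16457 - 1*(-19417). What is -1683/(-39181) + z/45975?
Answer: 38670337/360269295 ≈ 0.10734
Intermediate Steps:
z = 2960 (z = -16457 + 19417 = 2960)
-1683/(-39181) + z/45975 = -1683/(-39181) + 2960/45975 = -1683*(-1/39181) + 2960*(1/45975) = 1683/39181 + 592/9195 = 38670337/360269295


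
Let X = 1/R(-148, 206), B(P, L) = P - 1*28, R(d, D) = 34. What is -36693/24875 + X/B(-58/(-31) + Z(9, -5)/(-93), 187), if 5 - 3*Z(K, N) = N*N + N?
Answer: -121106049/82037750 ≈ -1.4762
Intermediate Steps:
Z(K, N) = 5/3 - N/3 - N²/3 (Z(K, N) = 5/3 - (N*N + N)/3 = 5/3 - (N² + N)/3 = 5/3 - (N + N²)/3 = 5/3 + (-N/3 - N²/3) = 5/3 - N/3 - N²/3)
B(P, L) = -28 + P (B(P, L) = P - 28 = -28 + P)
X = 1/34 ≈ 0.029412
-36693/24875 + X/B(-58/(-31) + Z(9, -5)/(-93), 187) = -36693/24875 + 1/(34*(-28 + (-58/(-31) + (5/3 - ⅓*(-5) - ⅓*(-5)²)/(-93)))) = -36693*1/24875 + 1/(34*(-28 + (-58*(-1/31) + (5/3 + 5/3 - ⅓*25)*(-1/93)))) = -36693/24875 + 1/(34*(-28 + (58/31 + (5/3 + 5/3 - 25/3)*(-1/93)))) = -36693/24875 + 1/(34*(-28 + (58/31 - 5*(-1/93)))) = -36693/24875 + 1/(34*(-28 + (58/31 + 5/93))) = -36693/24875 + 1/(34*(-28 + 179/93)) = -36693/24875 + 1/(34*(-2425/93)) = -36693/24875 + (1/34)*(-93/2425) = -36693/24875 - 93/82450 = -121106049/82037750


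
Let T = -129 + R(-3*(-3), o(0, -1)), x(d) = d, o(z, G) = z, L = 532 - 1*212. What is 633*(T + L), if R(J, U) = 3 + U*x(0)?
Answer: 122802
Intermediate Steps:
L = 320 (L = 532 - 212 = 320)
R(J, U) = 3 (R(J, U) = 3 + U*0 = 3 + 0 = 3)
T = -126 (T = -129 + 3 = -126)
633*(T + L) = 633*(-126 + 320) = 633*194 = 122802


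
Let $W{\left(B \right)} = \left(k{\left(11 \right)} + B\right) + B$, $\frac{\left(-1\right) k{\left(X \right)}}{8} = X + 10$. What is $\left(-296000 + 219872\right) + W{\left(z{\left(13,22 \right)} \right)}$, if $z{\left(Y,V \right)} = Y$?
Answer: $-76270$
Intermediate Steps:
$k{\left(X \right)} = -80 - 8 X$ ($k{\left(X \right)} = - 8 \left(X + 10\right) = - 8 \left(10 + X\right) = -80 - 8 X$)
$W{\left(B \right)} = -168 + 2 B$ ($W{\left(B \right)} = \left(\left(-80 - 88\right) + B\right) + B = \left(-168 + B\right) + B = -168 + 2 B$)
$\left(-296000 + 219872\right) + W{\left(z{\left(13,22 \right)} \right)} = \left(-296000 + 219872\right) + \left(-168 + 2 \cdot 13\right) = -76128 + \left(-168 + 26\right) = -76128 - 142 = -76270$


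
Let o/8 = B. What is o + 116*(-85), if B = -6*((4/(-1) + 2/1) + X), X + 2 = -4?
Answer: -9476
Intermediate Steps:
X = -6 (X = -2 - 4 = -6)
B = 48 (B = -6*((4/(-1) + 2/1) - 6) = -6*((4*(-1) + 2*1) - 6) = -6*((-4 + 2) - 6) = -6*(-2 - 6) = -6*(-8) = 48)
o = 384 (o = 8*48 = 384)
o + 116*(-85) = 384 + 116*(-85) = 384 - 9860 = -9476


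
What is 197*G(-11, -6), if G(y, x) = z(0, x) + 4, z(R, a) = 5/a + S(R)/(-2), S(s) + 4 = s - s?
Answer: 6107/6 ≈ 1017.8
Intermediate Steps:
S(s) = -4 (S(s) = -4 + (s - s) = -4 + 0 = -4)
z(R, a) = 2 + 5/a (z(R, a) = 5/a - 4/(-2) = 5/a - 4*(-1/2) = 5/a + 2 = 2 + 5/a)
G(y, x) = 6 + 5/x (G(y, x) = (2 + 5/x) + 4 = 6 + 5/x)
197*G(-11, -6) = 197*(6 + 5/(-6)) = 197*(6 + 5*(-1/6)) = 197*(6 - 5/6) = 197*(31/6) = 6107/6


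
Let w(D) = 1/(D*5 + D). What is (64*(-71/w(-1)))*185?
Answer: 5043840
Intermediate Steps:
w(D) = 1/(6*D) (w(D) = 1/(5*D + D) = 1/(6*D))
(64*(-71/w(-1)))*185 = (64*(-71/((1/6)/(-1))))*185 = (64*(-71/((1/6)*(-1))))*185 = (64*(-71/(-1/6)))*185 = (64*(-71*(-6)))*185 = (64*426)*185 = 27264*185 = 5043840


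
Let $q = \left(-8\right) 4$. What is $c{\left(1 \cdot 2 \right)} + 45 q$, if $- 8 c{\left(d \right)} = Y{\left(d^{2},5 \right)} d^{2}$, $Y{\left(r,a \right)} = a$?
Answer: $- \frac{2885}{2} \approx -1442.5$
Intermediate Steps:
$c{\left(d \right)} = - \frac{5 d^{2}}{8}$
$q = -32$
$c{\left(1 \cdot 2 \right)} + 45 q = - \frac{5 \left(1 \cdot 2\right)^{2}}{8} + 45 \left(-32\right) = - \frac{5 \cdot 2^{2}}{8} - 1440 = \left(- \frac{5}{8}\right) 4 - 1440 = - \frac{5}{2} - 1440 = - \frac{2885}{2}$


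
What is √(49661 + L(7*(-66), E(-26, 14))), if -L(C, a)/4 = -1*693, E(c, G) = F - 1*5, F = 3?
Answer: √52433 ≈ 228.98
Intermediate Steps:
E(c, G) = -2 (E(c, G) = 3 - 1*5 = 3 - 5 = -2)
L(C, a) = 2772 (L(C, a) = -(-4)*693 = -4*(-693) = 2772)
√(49661 + L(7*(-66), E(-26, 14))) = √(49661 + 2772) = √52433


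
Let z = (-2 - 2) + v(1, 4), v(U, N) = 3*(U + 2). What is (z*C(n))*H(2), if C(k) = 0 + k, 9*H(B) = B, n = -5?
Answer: -50/9 ≈ -5.5556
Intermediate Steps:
H(B) = B/9
v(U, N) = 6 + 3*U (v(U, N) = 3*(2 + U) = 6 + 3*U)
C(k) = k
z = 5 (z = (-2 - 2) + (6 + 3*1) = -4 + (6 + 3) = -4 + 9 = 5)
(z*C(n))*H(2) = (5*(-5))*((1/9)*2) = -25*2/9 = -50/9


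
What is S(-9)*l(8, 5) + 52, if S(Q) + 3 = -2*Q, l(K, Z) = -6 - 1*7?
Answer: -143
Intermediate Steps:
l(K, Z) = -13 (l(K, Z) = -6 - 7 = -13)
S(Q) = -3 - 2*Q
S(-9)*l(8, 5) + 52 = (-3 - 2*(-9))*(-13) + 52 = (-3 + 18)*(-13) + 52 = 15*(-13) + 52 = -195 + 52 = -143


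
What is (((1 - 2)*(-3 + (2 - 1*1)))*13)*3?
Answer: 78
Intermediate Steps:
(((1 - 2)*(-3 + (2 - 1*1)))*13)*3 = (-(-3 + (2 - 1))*13)*3 = (-(-3 + 1)*13)*3 = (-1*(-2)*13)*3 = (2*13)*3 = 26*3 = 78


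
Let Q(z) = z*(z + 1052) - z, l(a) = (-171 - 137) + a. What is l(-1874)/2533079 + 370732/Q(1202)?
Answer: 466592178268/3429923219187 ≈ 0.13604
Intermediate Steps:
l(a) = -308 + a
Q(z) = -z + z*(1052 + z) (Q(z) = z*(1052 + z) - z = -z + z*(1052 + z))
l(-1874)/2533079 + 370732/Q(1202) = (-308 - 1874)/2533079 + 370732/((1202*(1051 + 1202))) = -2182*1/2533079 + 370732/((1202*2253)) = -2182/2533079 + 370732/2708106 = -2182/2533079 + 370732*(1/2708106) = -2182/2533079 + 185366/1354053 = 466592178268/3429923219187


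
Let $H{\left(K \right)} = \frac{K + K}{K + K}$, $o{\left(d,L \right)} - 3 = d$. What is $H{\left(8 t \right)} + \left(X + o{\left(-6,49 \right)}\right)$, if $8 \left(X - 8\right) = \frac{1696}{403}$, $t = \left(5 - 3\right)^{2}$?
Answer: $\frac{2630}{403} \approx 6.5261$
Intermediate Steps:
$o{\left(d,L \right)} = 3 + d$
$t = 4$ ($t = 2^{2} = 4$)
$X = \frac{3436}{403}$ ($X = 8 + \frac{1696 \cdot \frac{1}{403}}{8} = 8 + \frac{1}{8} \cdot \frac{1696}{403} = 8 + \frac{212}{403} = \frac{3436}{403} \approx 8.5261$)
$H{\left(K \right)} = 1$ ($H{\left(K \right)} = \frac{2 K}{2 K} = 2 K \frac{1}{2 K} = 1$)
$H{\left(8 t \right)} + \left(X + o{\left(-6,49 \right)}\right) = 1 + \left(\frac{3436}{403} + \left(3 - 6\right)\right) = 1 + \left(\frac{3436}{403} - 3\right) = 1 + \frac{2227}{403} = \frac{2630}{403}$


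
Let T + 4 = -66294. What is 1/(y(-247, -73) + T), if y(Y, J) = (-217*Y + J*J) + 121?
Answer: -1/7249 ≈ -0.00013795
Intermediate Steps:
T = -66298 (T = -4 - 66294 = -66298)
y(Y, J) = 121 + J**2 - 217*Y (y(Y, J) = (-217*Y + J**2) + 121 = (J**2 - 217*Y) + 121 = 121 + J**2 - 217*Y)
1/(y(-247, -73) + T) = 1/((121 + (-73)**2 - 217*(-247)) - 66298) = 1/((121 + 5329 + 53599) - 66298) = 1/(59049 - 66298) = 1/(-7249) = -1/7249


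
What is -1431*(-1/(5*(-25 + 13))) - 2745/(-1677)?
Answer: -248343/11180 ≈ -22.213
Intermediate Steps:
-1431*(-1/(5*(-25 + 13))) - 2745/(-1677) = -1431/((-12*(-5))) - 2745*(-1/1677) = -1431/60 + 915/559 = -1431*1/60 + 915/559 = -477/20 + 915/559 = -248343/11180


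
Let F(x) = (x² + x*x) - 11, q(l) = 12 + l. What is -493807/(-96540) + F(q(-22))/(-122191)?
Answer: 60320525077/11796319140 ≈ 5.1135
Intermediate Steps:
F(x) = -11 + 2*x² (F(x) = (x² + x²) - 11 = 2*x² - 11 = -11 + 2*x²)
-493807/(-96540) + F(q(-22))/(-122191) = -493807/(-96540) + (-11 + 2*(12 - 22)²)/(-122191) = -493807*(-1/96540) + (-11 + 2*(-10)²)*(-1/122191) = 493807/96540 + (-11 + 2*100)*(-1/122191) = 493807/96540 + (-11 + 200)*(-1/122191) = 493807/96540 + 189*(-1/122191) = 493807/96540 - 189/122191 = 60320525077/11796319140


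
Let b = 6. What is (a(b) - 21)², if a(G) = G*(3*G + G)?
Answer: 15129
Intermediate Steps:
a(G) = 4*G² (a(G) = G*(4*G) = 4*G²)
(a(b) - 21)² = (4*6² - 21)² = (4*36 - 21)² = (144 - 21)² = 123² = 15129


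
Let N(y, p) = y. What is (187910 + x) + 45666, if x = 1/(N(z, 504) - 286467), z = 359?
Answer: 66827962207/286108 ≈ 2.3358e+5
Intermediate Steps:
x = -1/286108 (x = 1/(359 - 286467) = 1/(-286108) = -1/286108 ≈ -3.4952e-6)
(187910 + x) + 45666 = (187910 - 1/286108) + 45666 = 53762554279/286108 + 45666 = 66827962207/286108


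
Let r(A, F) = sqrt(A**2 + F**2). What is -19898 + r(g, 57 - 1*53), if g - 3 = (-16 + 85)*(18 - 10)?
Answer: -19898 + sqrt(308041) ≈ -19343.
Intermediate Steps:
g = 555 (g = 3 + (-16 + 85)*(18 - 10) = 3 + 69*8 = 3 + 552 = 555)
-19898 + r(g, 57 - 1*53) = -19898 + sqrt(555**2 + (57 - 1*53)**2) = -19898 + sqrt(308025 + (57 - 53)**2) = -19898 + sqrt(308025 + 4**2) = -19898 + sqrt(308025 + 16) = -19898 + sqrt(308041)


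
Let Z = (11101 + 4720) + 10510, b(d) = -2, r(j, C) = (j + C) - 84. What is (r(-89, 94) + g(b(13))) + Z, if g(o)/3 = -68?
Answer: 26048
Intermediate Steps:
r(j, C) = -84 + C + j (r(j, C) = (C + j) - 84 = -84 + C + j)
g(o) = -204 (g(o) = 3*(-68) = -204)
Z = 26331 (Z = 15821 + 10510 = 26331)
(r(-89, 94) + g(b(13))) + Z = ((-84 + 94 - 89) - 204) + 26331 = (-79 - 204) + 26331 = -283 + 26331 = 26048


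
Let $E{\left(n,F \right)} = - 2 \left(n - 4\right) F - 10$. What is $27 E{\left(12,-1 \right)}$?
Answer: $162$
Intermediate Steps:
$E{\left(n,F \right)} = -10 + F \left(8 - 2 n\right)$ ($E{\left(n,F \right)} = - 2 \left(-4 + n\right) F - 10 = \left(8 - 2 n\right) F - 10 = F \left(8 - 2 n\right) - 10 = -10 + F \left(8 - 2 n\right)$)
$27 E{\left(12,-1 \right)} = 27 \left(-10 + 8 \left(-1\right) - \left(-2\right) 12\right) = 27 \left(-10 - 8 + 24\right) = 27 \cdot 6 = 162$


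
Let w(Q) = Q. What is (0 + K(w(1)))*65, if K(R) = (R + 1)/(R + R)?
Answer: 65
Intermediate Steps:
K(R) = (1 + R)/(2*R) (K(R) = (1 + R)/((2*R)) = (1 + R)*(1/(2*R)) = (1 + R)/(2*R))
(0 + K(w(1)))*65 = (0 + (½)*(1 + 1)/1)*65 = (0 + (½)*1*2)*65 = (0 + 1)*65 = 1*65 = 65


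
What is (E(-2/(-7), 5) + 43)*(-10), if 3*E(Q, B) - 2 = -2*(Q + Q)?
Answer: -3030/7 ≈ -432.86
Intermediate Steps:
E(Q, B) = ⅔ - 4*Q/3 (E(Q, B) = ⅔ + (-2*(Q + Q))/3 = ⅔ + (-4*Q)/3 = ⅔ - 4*Q/3)
(E(-2/(-7), 5) + 43)*(-10) = ((⅔ - (-8)/(3*(-7))) + 43)*(-10) = ((⅔ - (-8)*(-1)/(3*7)) + 43)*(-10) = ((⅔ - 4/3*2/7) + 43)*(-10) = ((⅔ - 8/21) + 43)*(-10) = (2/7 + 43)*(-10) = (303/7)*(-10) = -3030/7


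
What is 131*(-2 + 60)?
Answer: 7598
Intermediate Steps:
131*(-2 + 60) = 131*58 = 7598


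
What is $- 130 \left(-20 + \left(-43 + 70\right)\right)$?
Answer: $-910$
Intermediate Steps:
$- 130 \left(-20 + \left(-43 + 70\right)\right) = - 130 \left(-20 + 27\right) = \left(-130\right) 7 = -910$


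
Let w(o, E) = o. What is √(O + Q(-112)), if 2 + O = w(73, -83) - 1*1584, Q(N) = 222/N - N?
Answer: I*√1099938/28 ≈ 37.456*I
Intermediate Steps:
Q(N) = -N + 222/N
O = -1513 (O = -2 + (73 - 1*1584) = -2 + (73 - 1584) = -2 - 1511 = -1513)
√(O + Q(-112)) = √(-1513 + (-1*(-112) + 222/(-112))) = √(-1513 + (112 + 222*(-1/112))) = √(-1513 + (112 - 111/56)) = √(-1513 + 6161/56) = √(-78567/56) = I*√1099938/28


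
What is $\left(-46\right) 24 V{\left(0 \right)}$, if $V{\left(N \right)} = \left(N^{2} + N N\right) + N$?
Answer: $0$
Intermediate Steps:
$V{\left(N \right)} = N + 2 N^{2}$ ($V{\left(N \right)} = \left(N^{2} + N^{2}\right) + N = 2 N^{2} + N = N + 2 N^{2}$)
$\left(-46\right) 24 V{\left(0 \right)} = \left(-46\right) 24 \cdot 0 \left(1 + 2 \cdot 0\right) = - 1104 \cdot 0 \left(1 + 0\right) = - 1104 \cdot 0 \cdot 1 = \left(-1104\right) 0 = 0$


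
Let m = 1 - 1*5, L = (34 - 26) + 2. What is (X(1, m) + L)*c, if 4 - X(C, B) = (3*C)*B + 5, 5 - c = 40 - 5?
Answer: -630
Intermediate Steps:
L = 10 (L = 8 + 2 = 10)
c = -30 (c = 5 - (40 - 5) = 5 - 1*35 = 5 - 35 = -30)
m = -4 (m = 1 - 5 = -4)
X(C, B) = -1 - 3*B*C (X(C, B) = 4 - ((3*C)*B + 5) = 4 - (3*B*C + 5) = 4 - (5 + 3*B*C) = 4 + (-5 - 3*B*C) = -1 - 3*B*C)
(X(1, m) + L)*c = ((-1 - 3*(-4)*1) + 10)*(-30) = ((-1 + 12) + 10)*(-30) = (11 + 10)*(-30) = 21*(-30) = -630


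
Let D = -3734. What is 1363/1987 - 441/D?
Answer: 5965709/7419458 ≈ 0.80406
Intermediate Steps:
1363/1987 - 441/D = 1363/1987 - 441/(-3734) = 1363*(1/1987) - 441*(-1/3734) = 1363/1987 + 441/3734 = 5965709/7419458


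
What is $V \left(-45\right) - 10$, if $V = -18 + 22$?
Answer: $-190$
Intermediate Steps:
$V = 4$
$V \left(-45\right) - 10 = 4 \left(-45\right) - 10 = -180 - 10 = -190$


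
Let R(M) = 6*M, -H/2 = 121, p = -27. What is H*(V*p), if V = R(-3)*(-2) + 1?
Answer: 241758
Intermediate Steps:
H = -242 (H = -2*121 = -242)
V = 37 (V = (6*(-3))*(-2) + 1 = -18*(-2) + 1 = 36 + 1 = 37)
H*(V*p) = -8954*(-27) = -242*(-999) = 241758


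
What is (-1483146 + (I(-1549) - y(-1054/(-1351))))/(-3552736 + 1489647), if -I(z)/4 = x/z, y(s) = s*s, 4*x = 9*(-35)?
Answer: 4193206577821153/5832840212022061 ≈ 0.71890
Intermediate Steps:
x = -315/4 (x = (9*(-35))/4 = (¼)*(-315) = -315/4 ≈ -78.750)
y(s) = s²
I(z) = 315/z (I(z) = -(-315)/z = 315/z)
(-1483146 + (I(-1549) - y(-1054/(-1351))))/(-3552736 + 1489647) = (-1483146 + (315/(-1549) - (-1054/(-1351))²))/(-3552736 + 1489647) = (-1483146 + (315*(-1/1549) - (-1054*(-1/1351))²))/(-2063089) = (-1483146 + (-315/1549 - (1054/1351)²))*(-1/2063089) = (-1483146 + (-315/1549 - 1*1110916/1825201))*(-1/2063089) = (-1483146 + (-315/1549 - 1110916/1825201))*(-1/2063089) = (-1483146 - 2295747199/2827236349)*(-1/2063089) = -4193206577821153/2827236349*(-1/2063089) = 4193206577821153/5832840212022061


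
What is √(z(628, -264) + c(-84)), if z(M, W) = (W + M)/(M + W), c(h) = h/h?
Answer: √2 ≈ 1.4142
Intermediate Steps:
c(h) = 1
z(M, W) = 1 (z(M, W) = (M + W)/(M + W) = 1)
√(z(628, -264) + c(-84)) = √(1 + 1) = √2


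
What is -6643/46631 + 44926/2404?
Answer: 79960559/4311574 ≈ 18.546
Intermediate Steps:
-6643/46631 + 44926/2404 = -6643*1/46631 + 44926*(1/2404) = -511/3587 + 22463/1202 = 79960559/4311574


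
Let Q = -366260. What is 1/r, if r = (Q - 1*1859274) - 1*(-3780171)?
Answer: 1/1554637 ≈ 6.4324e-7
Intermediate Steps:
r = 1554637 (r = (-366260 - 1*1859274) - 1*(-3780171) = (-366260 - 1859274) + 3780171 = -2225534 + 3780171 = 1554637)
1/r = 1/1554637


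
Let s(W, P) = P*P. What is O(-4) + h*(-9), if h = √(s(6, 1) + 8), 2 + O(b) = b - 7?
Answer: -40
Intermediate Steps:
O(b) = -9 + b (O(b) = -2 + (b - 7) = -2 + (-7 + b) = -9 + b)
s(W, P) = P²
h = 3 (h = √(1² + 8) = √(1 + 8) = √9 = 3)
O(-4) + h*(-9) = (-9 - 4) + 3*(-9) = -13 - 27 = -40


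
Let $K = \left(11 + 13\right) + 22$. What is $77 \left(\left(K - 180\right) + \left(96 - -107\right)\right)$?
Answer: $5313$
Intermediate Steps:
$K = 46$ ($K = 24 + 22 = 46$)
$77 \left(\left(K - 180\right) + \left(96 - -107\right)\right) = 77 \left(\left(46 - 180\right) + \left(96 - -107\right)\right) = 77 \left(-134 + \left(96 + 107\right)\right) = 77 \left(-134 + 203\right) = 77 \cdot 69 = 5313$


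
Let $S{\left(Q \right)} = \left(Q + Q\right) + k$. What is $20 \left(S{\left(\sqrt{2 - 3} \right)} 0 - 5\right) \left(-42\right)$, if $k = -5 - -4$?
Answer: $4200$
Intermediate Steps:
$k = -1$ ($k = -5 + 4 = -1$)
$S{\left(Q \right)} = -1 + 2 Q$ ($S{\left(Q \right)} = \left(Q + Q\right) - 1 = 2 Q - 1 = -1 + 2 Q$)
$20 \left(S{\left(\sqrt{2 - 3} \right)} 0 - 5\right) \left(-42\right) = 20 \left(\left(-1 + 2 \sqrt{2 - 3}\right) 0 - 5\right) \left(-42\right) = 20 \left(\left(-1 + 2 \sqrt{-1}\right) 0 - 5\right) \left(-42\right) = 20 \left(\left(-1 + 2 i\right) 0 - 5\right) \left(-42\right) = 20 \left(0 - 5\right) \left(-42\right) = 20 \left(-5\right) \left(-42\right) = \left(-100\right) \left(-42\right) = 4200$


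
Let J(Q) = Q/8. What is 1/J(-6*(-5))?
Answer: 4/15 ≈ 0.26667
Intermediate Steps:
J(Q) = Q/8 (J(Q) = Q*(⅛) = Q/8)
1/J(-6*(-5)) = 1/((-6*(-5))/8) = 1/((⅛)*30) = 1/(15/4) = 4/15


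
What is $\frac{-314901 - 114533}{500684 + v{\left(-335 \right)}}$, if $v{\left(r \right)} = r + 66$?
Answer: $- \frac{429434}{500415} \approx -0.85816$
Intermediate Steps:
$v{\left(r \right)} = 66 + r$
$\frac{-314901 - 114533}{500684 + v{\left(-335 \right)}} = \frac{-314901 - 114533}{500684 + \left(66 - 335\right)} = - \frac{429434}{500684 - 269} = - \frac{429434}{500415}$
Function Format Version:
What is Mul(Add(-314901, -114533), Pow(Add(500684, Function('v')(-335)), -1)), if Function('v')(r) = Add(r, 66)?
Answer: Rational(-429434, 500415) ≈ -0.85816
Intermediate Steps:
Function('v')(r) = Add(66, r)
Mul(Add(-314901, -114533), Pow(Add(500684, Function('v')(-335)), -1)) = Mul(Add(-314901, -114533), Pow(Add(500684, Add(66, -335)), -1)) = Mul(-429434, Pow(Add(500684, -269), -1)) = Mul(-429434, Pow(500415, -1)) = Mul(-429434, Rational(1, 500415)) = Rational(-429434, 500415)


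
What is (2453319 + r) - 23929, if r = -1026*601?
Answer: 1812764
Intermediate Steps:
r = -616626
(2453319 + r) - 23929 = (2453319 - 616626) - 23929 = 1836693 - 23929 = 1812764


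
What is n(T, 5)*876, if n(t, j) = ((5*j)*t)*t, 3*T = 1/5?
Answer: 292/3 ≈ 97.333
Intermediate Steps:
T = 1/15 (T = (1/5)/3 = (1*(⅕))/3 = (⅓)*(⅕) = 1/15 ≈ 0.066667)
n(t, j) = 5*j*t² (n(t, j) = (5*j*t)*t = 5*j*t²)
n(T, 5)*876 = (5*5*(1/15)²)*876 = (5*5*(1/225))*876 = (⅑)*876 = 292/3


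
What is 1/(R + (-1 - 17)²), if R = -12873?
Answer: -1/12549 ≈ -7.9688e-5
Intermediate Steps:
1/(R + (-1 - 17)²) = 1/(-12873 + (-1 - 17)²) = 1/(-12873 + (-18)²) = 1/(-12873 + 324) = 1/(-12549) = -1/12549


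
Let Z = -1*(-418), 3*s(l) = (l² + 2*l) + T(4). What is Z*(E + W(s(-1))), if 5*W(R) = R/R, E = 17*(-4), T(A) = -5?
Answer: -141702/5 ≈ -28340.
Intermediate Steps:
s(l) = -5/3 + l²/3 + 2*l/3 (s(l) = ((l² + 2*l) - 5)/3 = (-5 + l² + 2*l)/3 = -5/3 + l²/3 + 2*l/3)
E = -68
W(R) = ⅕ (W(R) = (R/R)/5 = (⅕)*1 = ⅕)
Z = 418
Z*(E + W(s(-1))) = 418*(-68 + ⅕) = 418*(-339/5) = -141702/5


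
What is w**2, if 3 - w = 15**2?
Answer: 49284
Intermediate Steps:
w = -222 (w = 3 - 1*15**2 = 3 - 1*225 = 3 - 225 = -222)
w**2 = (-222)**2 = 49284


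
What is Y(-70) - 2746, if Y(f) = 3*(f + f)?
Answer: -3166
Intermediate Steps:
Y(f) = 6*f (Y(f) = 3*(2*f) = 6*f)
Y(-70) - 2746 = 6*(-70) - 2746 = -420 - 2746 = -3166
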